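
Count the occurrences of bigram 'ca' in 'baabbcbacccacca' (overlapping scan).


Scanning 'baabbcbacccacca' for bigram 'ca':
  Position 0: 'ba' -> no
  Position 1: 'aa' -> no
  Position 2: 'ab' -> no
  Position 3: 'bb' -> no
  Position 4: 'bc' -> no
  Position 5: 'cb' -> no
  Position 6: 'ba' -> no
  Position 7: 'ac' -> no
  Position 8: 'cc' -> no
  Position 9: 'cc' -> no
  Position 10: 'ca' -> MATCH
  Position 11: 'ac' -> no
  Position 12: 'cc' -> no
  Position 13: 'ca' -> MATCH
Total matches: 2

2


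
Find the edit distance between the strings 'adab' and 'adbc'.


Building DP table for s1='adab' (len 4) and s2='adbc' (len 4):
       a  d  b  c
    0  1  2  3  4
  a 1  0  1  2  3
  d 2  1  0  1  2
  a 3  2  1  1  2
  b 4  3  2  1  2
Edit distance = dp[4][4] = 2

2


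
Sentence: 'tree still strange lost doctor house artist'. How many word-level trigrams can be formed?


Word trigrams from [7] words:
  Trigram 1: (tree still strange)
  Trigram 2: (still strange lost)
  Trigram 3: (strange lost doctor)
  Trigram 4: (lost doctor house)
  Trigram 5: (doctor house artist)
Total word trigrams: 7 - 2 = 5

5


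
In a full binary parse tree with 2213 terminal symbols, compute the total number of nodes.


Leaf nodes (terminals): 2213
Internal nodes = n - 1 = 2213 - 1 = 2212
Total = leaves + internal = 2213 + 2212 = 4425

4425


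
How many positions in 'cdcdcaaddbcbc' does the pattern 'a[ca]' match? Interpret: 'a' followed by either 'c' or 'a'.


Pattern: a[ca] means 'a' followed by either 'c' or 'a'.
Scanning 'cdcdcaaddbcbc' position-by-position:
  Pos 0: window 'cd' -> no
  Pos 1: window 'dc' -> no
  Pos 2: window 'cd' -> no
  Pos 3: window 'dc' -> no
  Pos 4: window 'ca' -> no
  Pos 5: window 'aa' -> MATCH
  Pos 6: window 'ad' -> no
  Pos 7: window 'dd' -> no
  Pos 8: window 'db' -> no
  Pos 9: window 'bc' -> no
  Pos 10: window 'cb' -> no
  Pos 11: window 'bc' -> no
  Pos 12: window 'c' -> no
Total matches: 1

1


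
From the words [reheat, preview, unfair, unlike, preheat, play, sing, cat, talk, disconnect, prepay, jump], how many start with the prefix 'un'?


Checking each word for prefix 'un':
  'reheat' -> no (count: 0)
  'preview' -> no (count: 0)
  'unfair' -> YES, starts with 'un' (count: 1)
  'unlike' -> YES, starts with 'un' (count: 2)
  'preheat' -> no (count: 2)
  'play' -> no (count: 2)
  'sing' -> no (count: 2)
  'cat' -> no (count: 2)
  'talk' -> no (count: 2)
  'disconnect' -> no (count: 2)
  'prepay' -> no (count: 2)
  'jump' -> no (count: 2)
Total with prefix 'un': 2

2


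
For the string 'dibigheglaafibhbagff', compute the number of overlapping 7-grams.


String 'dibigheglaafibhbagff' has length L = 20.
Number of overlapping n-grams = L - n + 1
Substituting: 20 - 7 + 1 = 14

14


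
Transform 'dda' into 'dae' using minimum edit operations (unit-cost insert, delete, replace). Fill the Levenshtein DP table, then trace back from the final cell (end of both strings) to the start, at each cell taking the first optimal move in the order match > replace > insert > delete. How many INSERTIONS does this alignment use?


Edit distance = 2. Backtracking from cell (3, 3) with preference match > replace > insert > delete,
then listing the resulting alignment 'dda' -> 'dae' left to right:
  Step 1: keep 'd'
  Step 2: replace d->a
  Step 3: replace a->e
Total insertions: 0

0


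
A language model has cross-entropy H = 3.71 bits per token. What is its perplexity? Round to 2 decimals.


Perplexity formula: PP = 2^H
H = 3.71
PP = 2^3.71
Decompose: 2^3.71 = 2^3 * 2^0.71
2^3 = 8, 2^0.71 ~ 1.6358041
PP ~ 8 * 1.6358041 = 13.0864328
Rounded to 2 decimals: 13.09

13.09


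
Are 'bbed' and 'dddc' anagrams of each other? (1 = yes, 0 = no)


Sort characters of 'bbed': 'bbde'
Sort characters of 'dddc': 'cddd'
Sorted forms differ -> they are NOT anagrams
Result: 0

0


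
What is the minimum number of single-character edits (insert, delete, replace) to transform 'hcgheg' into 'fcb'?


Building DP table for s1='hcgheg' (len 6) and s2='fcb' (len 3):
       f  c  b
    0  1  2  3
  h 1  1  2  3
  c 2  2  1  2
  g 3  3  2  2
  h 4  4  3  3
  e 5  5  4  4
  g 6  6  5  5
Edit distance = dp[6][3] = 5

5


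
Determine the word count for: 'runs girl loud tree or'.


Counting words by splitting on spaces:
  Word 1: 'runs'
  Word 2: 'girl'
  Word 3: 'loud'
  Word 4: 'tree'
  Word 5: 'or'
Total words: 5

5


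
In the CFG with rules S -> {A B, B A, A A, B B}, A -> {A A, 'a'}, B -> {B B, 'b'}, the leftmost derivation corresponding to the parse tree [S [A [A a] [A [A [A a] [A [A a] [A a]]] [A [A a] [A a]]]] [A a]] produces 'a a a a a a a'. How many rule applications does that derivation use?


Every bracketed nonterminal node [X ...] in the tree is produced by exactly one rule application.
Reading the tree off as a leftmost derivation:
  Step 1: S  =>  A A   (applied S -> A A)
  Step 2: A A  =>  A A A   (applied A -> A A)
  Step 3: A A A  =>  a A A   (applied A -> a)
  Step 4: a A A  =>  a A A A   (applied A -> A A)
  Step 5: a A A A  =>  a A A A A   (applied A -> A A)
  Step 6: a A A A A  =>  a a A A A   (applied A -> a)
  Step 7: a a A A A  =>  a a A A A A   (applied A -> A A)
  Step 8: a a A A A A  =>  a a a A A A   (applied A -> a)
  Step 9: a a a A A A  =>  a a a a A A   (applied A -> a)
  Step 10: a a a a A A  =>  a a a a A A A   (applied A -> A A)
  Step 11: a a a a A A A  =>  a a a a a A A   (applied A -> a)
  Step 12: a a a a a A A  =>  a a a a a a A   (applied A -> a)
  Step 13: a a a a a a A  =>  a a a a a a a   (applied A -> a)
Final yield: a a a a a a a
Total rewrite steps: 13

13


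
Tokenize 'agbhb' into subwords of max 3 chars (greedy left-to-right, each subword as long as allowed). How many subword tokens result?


'agbhb' has 5 characters.
Chunking with max size 3:
  Chunk 1: 'agb' (positions 0-2)
  Chunk 2: 'hb' (positions 3-4)
Total chunks: ceil(5 / 3) = 2

2


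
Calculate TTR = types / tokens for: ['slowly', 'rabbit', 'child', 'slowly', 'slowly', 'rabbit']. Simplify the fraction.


Tokens: 6
Unique types: ('child', 'rabbit', 'slowly') = 3
TTR = 3/6
Simplify: divide both by 3 -> 1/2
TTR = 1/2

1/2


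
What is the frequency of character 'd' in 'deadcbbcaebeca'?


Scanning 'deadcbbcaebeca' for 'd':
  Position 0: 'd' -> MATCH (count: 1)
  Position 3: 'd' -> MATCH (count: 2)
Total occurrences of 'd': 2

2


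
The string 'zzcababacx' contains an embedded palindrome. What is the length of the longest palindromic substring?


Scanning 'zzcababacx' for palindromic substrings.
Substring at positions 2-8: 'cababac'.
Check: reverse('cababac') = 'cababac' -> palindrome confirmed.
Neighbouring characters ('z' / 'x') break symmetry, so it cannot extend further.
No longer palindromic substring exists; longest length = 7

7


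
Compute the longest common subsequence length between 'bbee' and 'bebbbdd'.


DP table for LCS of 'bbee' and 'bebbbdd':
       b  e  b  b  b  d  d
    0  0  0  0  0  0  0  0
  b 0  1  1  1  1  1  1  1
  b 0  1  1  2  2  2  2  2
  e 0  1  2  2  2  2  2  2
  e 0  1  2  2  2  2  2  2
LCS: 'bb'
LCS length = 2

2


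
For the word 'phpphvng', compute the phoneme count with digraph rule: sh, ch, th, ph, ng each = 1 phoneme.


Parsing 'phpphvng' greedily, digraphs first:
  'ph' -> digraph (1 consonant phoneme) (phonemes so far: 1)
  'p' -> consonant phoneme (phonemes so far: 2)
  'ph' -> digraph (1 consonant phoneme) (phonemes so far: 3)
  'v' -> consonant phoneme (phonemes so far: 4)
  'ng' -> digraph (1 consonant phoneme) (phonemes so far: 5)
Total phonemes: 5

5


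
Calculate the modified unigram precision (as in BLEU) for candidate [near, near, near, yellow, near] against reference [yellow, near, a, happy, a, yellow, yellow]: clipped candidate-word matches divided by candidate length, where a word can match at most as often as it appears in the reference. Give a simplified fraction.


Reference word counts: {'a': 2, 'happy': 1, 'near': 1, 'yellow': 3}
Checking each candidate word (with clipping):
  'near' -> in reference (ref count 1, used 1/1) -> match (matches: 1)
  'near' -> ref count 1 already used up (1/1) -> clipped, no match (matches: 1)
  'near' -> ref count 1 already used up (1/1) -> clipped, no match (matches: 1)
  'yellow' -> in reference (ref count 3, used 1/3) -> match (matches: 2)
  'near' -> ref count 1 already used up (1/1) -> clipped, no match (matches: 2)
Clipped matches: 2, Candidate length: 5
Precision = 2/5

2/5


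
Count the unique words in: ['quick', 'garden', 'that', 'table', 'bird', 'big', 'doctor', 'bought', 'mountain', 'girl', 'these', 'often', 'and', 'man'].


Listing all tokens and tracking unique types:
  Token 1: 'quick' -> NEW (unique so far: 1)
  Token 2: 'garden' -> NEW (unique so far: 2)
  Token 3: 'that' -> NEW (unique so far: 3)
  Token 4: 'table' -> NEW (unique so far: 4)
  Token 5: 'bird' -> NEW (unique so far: 5)
  Token 6: 'big' -> NEW (unique so far: 6)
  Token 7: 'doctor' -> NEW (unique so far: 7)
  Token 8: 'bought' -> NEW (unique so far: 8)
  Token 9: 'mountain' -> NEW (unique so far: 9)
  Token 10: 'girl' -> NEW (unique so far: 10)
  Token 11: 'these' -> NEW (unique so far: 11)
  Token 12: 'often' -> NEW (unique so far: 12)
  Token 13: 'and' -> NEW (unique so far: 13)
  Token 14: 'man' -> NEW (unique so far: 14)
Unique types: ('and', 'big', 'bird', 'bought', 'doctor', 'garden', 'girl', 'man', 'mountain', 'often', 'quick', 'table', 'that', 'these')
Vocabulary size: 14

14


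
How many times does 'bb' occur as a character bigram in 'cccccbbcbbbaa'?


Scanning 'cccccbbcbbbaa' for bigram 'bb':
  Position 0: 'cc' -> no
  Position 1: 'cc' -> no
  Position 2: 'cc' -> no
  Position 3: 'cc' -> no
  Position 4: 'cb' -> no
  Position 5: 'bb' -> MATCH
  Position 6: 'bc' -> no
  Position 7: 'cb' -> no
  Position 8: 'bb' -> MATCH
  Position 9: 'bb' -> MATCH
  Position 10: 'ba' -> no
  Position 11: 'aa' -> no
Total matches: 3

3


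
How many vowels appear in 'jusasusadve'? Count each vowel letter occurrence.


Scanning each character of 'jusasusadve':
  Position 1: 'j' -> consonant (running count: 0)
  Position 2: 'u' -> vowel (running count: 1)
  Position 3: 's' -> consonant (running count: 1)
  Position 4: 'a' -> vowel (running count: 2)
  Position 5: 's' -> consonant (running count: 2)
  Position 6: 'u' -> vowel (running count: 3)
  Position 7: 's' -> consonant (running count: 3)
  Position 8: 'a' -> vowel (running count: 4)
  Position 9: 'd' -> consonant (running count: 4)
  Position 10: 'v' -> consonant (running count: 4)
  Position 11: 'e' -> vowel (running count: 5)
Total vowels: 5

5


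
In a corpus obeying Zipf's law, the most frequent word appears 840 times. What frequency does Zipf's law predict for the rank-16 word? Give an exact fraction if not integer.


Zipf's law: freq(rank) = f1 / rank
f1 = 840, rank = 16
freq = 840 / 16
GCD(840, 16) = 8
Simplified: 105/2

105/2


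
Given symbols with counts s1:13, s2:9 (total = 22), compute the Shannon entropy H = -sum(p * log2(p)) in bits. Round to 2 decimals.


Computing entropy H = -sum(p_i * log2(p_i)):
  s1: p = 13/22 = 0.5909, -p*log2(p) = 0.4485
  s2: p = 9/22 = 0.4091, -p*log2(p) = 0.5275
H = sum of terms = 0.9760
Rounded to 2 decimals: 0.98

0.98


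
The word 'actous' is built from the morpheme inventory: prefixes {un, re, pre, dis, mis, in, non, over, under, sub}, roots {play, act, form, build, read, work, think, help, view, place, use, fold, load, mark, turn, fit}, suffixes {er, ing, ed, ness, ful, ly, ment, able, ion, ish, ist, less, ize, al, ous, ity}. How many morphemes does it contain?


Segmenting 'actous' against the inventory:
  'act' -> root (morpheme 1)
  'ous' -> suffix (morpheme 2)
Total morphemes: 2

2


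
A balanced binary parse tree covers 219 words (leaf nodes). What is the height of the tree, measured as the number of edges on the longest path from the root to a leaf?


In a balanced binary tree with n leaves the deepest leaf is ceil(log2(n)) edges below the root.
log2(219) = 7.7748
ceil(7.7748) = 8
height (edges) = 8

8


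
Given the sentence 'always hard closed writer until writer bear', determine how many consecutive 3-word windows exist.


Word trigrams from [7] words:
  Trigram 1: (always hard closed)
  Trigram 2: (hard closed writer)
  Trigram 3: (closed writer until)
  Trigram 4: (writer until writer)
  Trigram 5: (until writer bear)
Total word trigrams: 7 - 2 = 5

5


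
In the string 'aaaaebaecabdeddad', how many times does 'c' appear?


Scanning 'aaaaebaecabdeddad' for 'c':
  Position 8: 'c' -> MATCH (count: 1)
Total occurrences of 'c': 1

1


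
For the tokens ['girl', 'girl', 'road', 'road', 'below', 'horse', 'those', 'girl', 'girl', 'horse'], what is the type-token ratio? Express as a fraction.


Tokens: 10
Unique types: ('below', 'girl', 'horse', 'road', 'those') = 5
TTR = 5/10
Simplify: divide both by 5 -> 1/2
TTR = 1/2

1/2


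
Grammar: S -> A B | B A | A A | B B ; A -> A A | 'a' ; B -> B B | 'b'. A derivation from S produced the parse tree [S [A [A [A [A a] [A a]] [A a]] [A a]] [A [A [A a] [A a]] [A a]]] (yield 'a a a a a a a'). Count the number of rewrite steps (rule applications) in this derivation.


Every bracketed nonterminal node [X ...] in the tree is produced by exactly one rule application.
Reading the tree off as a leftmost derivation:
  Step 1: S  =>  A A   (applied S -> A A)
  Step 2: A A  =>  A A A   (applied A -> A A)
  Step 3: A A A  =>  A A A A   (applied A -> A A)
  Step 4: A A A A  =>  A A A A A   (applied A -> A A)
  Step 5: A A A A A  =>  a A A A A   (applied A -> a)
  Step 6: a A A A A  =>  a a A A A   (applied A -> a)
  Step 7: a a A A A  =>  a a a A A   (applied A -> a)
  Step 8: a a a A A  =>  a a a a A   (applied A -> a)
  Step 9: a a a a A  =>  a a a a A A   (applied A -> A A)
  Step 10: a a a a A A  =>  a a a a A A A   (applied A -> A A)
  Step 11: a a a a A A A  =>  a a a a a A A   (applied A -> a)
  Step 12: a a a a a A A  =>  a a a a a a A   (applied A -> a)
  Step 13: a a a a a a A  =>  a a a a a a a   (applied A -> a)
Final yield: a a a a a a a
Total rewrite steps: 13

13


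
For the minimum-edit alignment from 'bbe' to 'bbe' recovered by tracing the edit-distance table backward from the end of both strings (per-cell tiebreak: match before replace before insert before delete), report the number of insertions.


Edit distance = 0. Backtracking from cell (3, 3) with preference match > replace > insert > delete,
then listing the resulting alignment 'bbe' -> 'bbe' left to right:
  Step 1: keep 'b'
  Step 2: keep 'b'
  Step 3: keep 'e'
Total insertions: 0

0


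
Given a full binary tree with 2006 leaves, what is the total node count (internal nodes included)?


Leaf nodes (terminals): 2006
Internal nodes = n - 1 = 2006 - 1 = 2005
Total = leaves + internal = 2006 + 2005 = 4011

4011


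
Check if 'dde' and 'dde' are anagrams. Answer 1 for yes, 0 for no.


Sort characters of 'dde': 'dde'
Sort characters of 'dde': 'dde'
Sorted forms match -> they ARE anagrams
Result: 1

1


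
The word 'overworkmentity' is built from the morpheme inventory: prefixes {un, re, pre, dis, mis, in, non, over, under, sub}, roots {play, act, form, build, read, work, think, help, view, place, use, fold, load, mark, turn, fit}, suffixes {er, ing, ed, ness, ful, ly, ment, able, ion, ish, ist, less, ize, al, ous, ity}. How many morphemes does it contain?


Segmenting 'overworkmentity' against the inventory:
  'over' -> prefix (morpheme 1)
  'work' -> root (morpheme 2)
  'ment' -> suffix (morpheme 3)
  'ity' -> suffix (morpheme 4)
Total morphemes: 4

4


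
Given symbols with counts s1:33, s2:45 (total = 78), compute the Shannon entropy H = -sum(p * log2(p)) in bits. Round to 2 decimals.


Computing entropy H = -sum(p_i * log2(p_i)):
  s1: p = 33/78 = 0.4231, -p*log2(p) = 0.5250
  s2: p = 45/78 = 0.5769, -p*log2(p) = 0.4578
H = sum of terms = 0.9828
Rounded to 2 decimals: 0.98

0.98


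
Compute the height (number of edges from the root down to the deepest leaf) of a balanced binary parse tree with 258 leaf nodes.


In a balanced binary tree with n leaves the deepest leaf is ceil(log2(n)) edges below the root.
log2(258) = 8.0112
ceil(8.0112) = 9
height (edges) = 9

9


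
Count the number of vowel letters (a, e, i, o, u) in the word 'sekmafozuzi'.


Scanning each character of 'sekmafozuzi':
  Position 1: 's' -> consonant (running count: 0)
  Position 2: 'e' -> vowel (running count: 1)
  Position 3: 'k' -> consonant (running count: 1)
  Position 4: 'm' -> consonant (running count: 1)
  Position 5: 'a' -> vowel (running count: 2)
  Position 6: 'f' -> consonant (running count: 2)
  Position 7: 'o' -> vowel (running count: 3)
  Position 8: 'z' -> consonant (running count: 3)
  Position 9: 'u' -> vowel (running count: 4)
  Position 10: 'z' -> consonant (running count: 4)
  Position 11: 'i' -> vowel (running count: 5)
Total vowels: 5

5


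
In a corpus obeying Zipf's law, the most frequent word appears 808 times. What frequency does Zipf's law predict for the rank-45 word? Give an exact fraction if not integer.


Zipf's law: freq(rank) = f1 / rank
f1 = 808, rank = 45
freq = 808 / 45
GCD(808, 45) = 1
Simplified: 808/45

808/45


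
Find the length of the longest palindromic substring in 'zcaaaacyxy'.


Scanning 'zcaaaacyxy' for palindromic substrings.
Substring at positions 1-6: 'caaaac'.
Check: reverse('caaaac') = 'caaaac' -> palindrome confirmed.
Neighbouring characters ('z' / 'y') break symmetry, so it cannot extend further.
No longer palindromic substring exists; longest length = 6

6


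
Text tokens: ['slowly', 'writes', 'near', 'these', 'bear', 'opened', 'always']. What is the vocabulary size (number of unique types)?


Listing all tokens and tracking unique types:
  Token 1: 'slowly' -> NEW (unique so far: 1)
  Token 2: 'writes' -> NEW (unique so far: 2)
  Token 3: 'near' -> NEW (unique so far: 3)
  Token 4: 'these' -> NEW (unique so far: 4)
  Token 5: 'bear' -> NEW (unique so far: 5)
  Token 6: 'opened' -> NEW (unique so far: 6)
  Token 7: 'always' -> NEW (unique so far: 7)
Unique types: ('always', 'bear', 'near', 'opened', 'slowly', 'these', 'writes')
Vocabulary size: 7

7


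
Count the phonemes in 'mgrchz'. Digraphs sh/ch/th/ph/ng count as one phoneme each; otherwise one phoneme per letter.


Parsing 'mgrchz' greedily, digraphs first:
  'm' -> consonant phoneme (phonemes so far: 1)
  'g' -> consonant phoneme (phonemes so far: 2)
  'r' -> consonant phoneme (phonemes so far: 3)
  'ch' -> digraph (1 consonant phoneme) (phonemes so far: 4)
  'z' -> consonant phoneme (phonemes so far: 5)
Total phonemes: 5

5


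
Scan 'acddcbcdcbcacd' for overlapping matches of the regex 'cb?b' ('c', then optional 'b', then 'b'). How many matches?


Pattern: cb?b means 'c', then optional 'b', then 'b'.
Scanning 'acddcbcdcbcacd' position-by-position:
  Pos 0: window 'acd' -> no
  Pos 1: window 'cdd' -> no
  Pos 2: window 'ddc' -> no
  Pos 3: window 'dcb' -> no
  Pos 4: window 'cbc' -> MATCH
  Pos 5: window 'bcd' -> no
  Pos 6: window 'cdc' -> no
  Pos 7: window 'dcb' -> no
  Pos 8: window 'cbc' -> MATCH
  Pos 9: window 'bca' -> no
  Pos 10: window 'cac' -> no
  Pos 11: window 'acd' -> no
  Pos 12: window 'cd' -> no
  Pos 13: window 'd' -> no
Total matches: 2

2


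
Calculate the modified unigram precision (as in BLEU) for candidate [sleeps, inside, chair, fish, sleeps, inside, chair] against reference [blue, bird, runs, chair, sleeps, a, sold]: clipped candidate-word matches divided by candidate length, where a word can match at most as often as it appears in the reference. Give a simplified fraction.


Reference word counts: {'a': 1, 'bird': 1, 'blue': 1, 'chair': 1, 'runs': 1, 'sleeps': 1, 'sold': 1}
Checking each candidate word (with clipping):
  'sleeps' -> in reference (ref count 1, used 1/1) -> match (matches: 1)
  'inside' -> not in reference -> no match (matches: 1)
  'chair' -> in reference (ref count 1, used 1/1) -> match (matches: 2)
  'fish' -> not in reference -> no match (matches: 2)
  'sleeps' -> ref count 1 already used up (1/1) -> clipped, no match (matches: 2)
  'inside' -> not in reference -> no match (matches: 2)
  'chair' -> ref count 1 already used up (1/1) -> clipped, no match (matches: 2)
Clipped matches: 2, Candidate length: 7
Precision = 2/7

2/7


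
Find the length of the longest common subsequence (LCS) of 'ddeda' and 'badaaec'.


DP table for LCS of 'ddeda' and 'badaaec':
       b  a  d  a  a  e  c
    0  0  0  0  0  0  0  0
  d 0  0  0  1  1  1  1  1
  d 0  0  0  1  1  1  1  1
  e 0  0  0  1  1  1  2  2
  d 0  0  0  1  1  1  2  2
  a 0  0  1  1  2  2  2  2
LCS: 'de'
LCS length = 2

2


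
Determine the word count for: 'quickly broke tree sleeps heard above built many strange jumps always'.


Counting words by splitting on spaces:
  Word 1: 'quickly'
  Word 2: 'broke'
  Word 3: 'tree'
  Word 4: 'sleeps'
  Word 5: 'heard'
  Word 6: 'above'
  Word 7: 'built'
  Word 8: 'many'
  Word 9: 'strange'
  Word 10: 'jumps'
  Word 11: 'always'
Total words: 11

11


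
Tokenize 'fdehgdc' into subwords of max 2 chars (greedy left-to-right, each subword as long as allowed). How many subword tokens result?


'fdehgdc' has 7 characters.
Chunking with max size 2:
  Chunk 1: 'fd' (positions 0-1)
  Chunk 2: 'eh' (positions 2-3)
  Chunk 3: 'gd' (positions 4-5)
  Chunk 4: 'c' (positions 6-6)
Total chunks: ceil(7 / 2) = 4

4


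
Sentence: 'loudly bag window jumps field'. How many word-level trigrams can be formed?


Word trigrams from [5] words:
  Trigram 1: (loudly bag window)
  Trigram 2: (bag window jumps)
  Trigram 3: (window jumps field)
Total word trigrams: 5 - 2 = 3

3


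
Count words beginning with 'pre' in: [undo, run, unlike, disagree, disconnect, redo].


Checking each word for prefix 'pre':
  'undo' -> no (count: 0)
  'run' -> no (count: 0)
  'unlike' -> no (count: 0)
  'disagree' -> no (count: 0)
  'disconnect' -> no (count: 0)
  'redo' -> no (count: 0)
Total with prefix 'pre': 0

0


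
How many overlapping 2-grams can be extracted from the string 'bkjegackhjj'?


String 'bkjegackhjj' has length L = 11.
Number of overlapping n-grams = L - n + 1
Substituting: 11 - 2 + 1 = 10

10


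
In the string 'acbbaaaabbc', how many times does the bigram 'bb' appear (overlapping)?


Scanning 'acbbaaaabbc' for bigram 'bb':
  Position 0: 'ac' -> no
  Position 1: 'cb' -> no
  Position 2: 'bb' -> MATCH
  Position 3: 'ba' -> no
  Position 4: 'aa' -> no
  Position 5: 'aa' -> no
  Position 6: 'aa' -> no
  Position 7: 'ab' -> no
  Position 8: 'bb' -> MATCH
  Position 9: 'bc' -> no
Total matches: 2

2


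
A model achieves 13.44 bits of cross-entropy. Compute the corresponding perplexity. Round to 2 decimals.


Perplexity formula: PP = 2^H
H = 13.44
PP = 2^13.44
Decompose: 2^13.44 = 2^13 * 2^0.44
2^13 = 8192, 2^0.44 ~ 1.3566043
PP ~ 8192 * 1.3566043 = 11113.3024256
Rounded to 2 decimals: 11113.30

11113.30


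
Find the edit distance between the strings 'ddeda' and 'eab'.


Building DP table for s1='ddeda' (len 5) and s2='eab' (len 3):
       e  a  b
    0  1  2  3
  d 1  1  2  3
  d 2  2  2  3
  e 3  2  3  3
  d 4  3  3  4
  a 5  4  3  4
Edit distance = dp[5][3] = 4

4


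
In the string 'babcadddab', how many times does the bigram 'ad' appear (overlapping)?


Scanning 'babcadddab' for bigram 'ad':
  Position 0: 'ba' -> no
  Position 1: 'ab' -> no
  Position 2: 'bc' -> no
  Position 3: 'ca' -> no
  Position 4: 'ad' -> MATCH
  Position 5: 'dd' -> no
  Position 6: 'dd' -> no
  Position 7: 'da' -> no
  Position 8: 'ab' -> no
Total matches: 1

1


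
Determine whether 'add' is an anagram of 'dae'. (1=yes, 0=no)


Sort characters of 'add': 'add'
Sort characters of 'dae': 'ade'
Sorted forms differ -> they are NOT anagrams
Result: 0

0


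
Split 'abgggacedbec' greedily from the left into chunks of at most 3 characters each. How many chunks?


'abgggacedbec' has 12 characters.
Chunking with max size 3:
  Chunk 1: 'abg' (positions 0-2)
  Chunk 2: 'gga' (positions 3-5)
  Chunk 3: 'ced' (positions 6-8)
  Chunk 4: 'bec' (positions 9-11)
Total chunks: ceil(12 / 3) = 4

4


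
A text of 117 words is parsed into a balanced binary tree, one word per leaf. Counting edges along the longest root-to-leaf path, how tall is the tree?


In a balanced binary tree with n leaves the deepest leaf is ceil(log2(n)) edges below the root.
log2(117) = 6.8704
ceil(6.8704) = 7
height (edges) = 7

7


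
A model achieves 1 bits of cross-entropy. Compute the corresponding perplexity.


Perplexity formula: PP = 2^H
H = 1
PP = 2^1
Steps: 2^1 = 2
PP = 2

2


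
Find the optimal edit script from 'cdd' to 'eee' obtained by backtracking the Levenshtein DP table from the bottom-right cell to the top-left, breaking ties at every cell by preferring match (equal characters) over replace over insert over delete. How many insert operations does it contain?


Edit distance = 3. Backtracking from cell (3, 3) with preference match > replace > insert > delete,
then listing the resulting alignment 'cdd' -> 'eee' left to right:
  Step 1: replace c->e
  Step 2: replace d->e
  Step 3: replace d->e
Total insertions: 0

0


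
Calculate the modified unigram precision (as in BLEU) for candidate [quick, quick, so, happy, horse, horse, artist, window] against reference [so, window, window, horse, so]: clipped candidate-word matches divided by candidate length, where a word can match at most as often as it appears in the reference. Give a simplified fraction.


Reference word counts: {'horse': 1, 'so': 2, 'window': 2}
Checking each candidate word (with clipping):
  'quick' -> not in reference -> no match (matches: 0)
  'quick' -> not in reference -> no match (matches: 0)
  'so' -> in reference (ref count 2, used 1/2) -> match (matches: 1)
  'happy' -> not in reference -> no match (matches: 1)
  'horse' -> in reference (ref count 1, used 1/1) -> match (matches: 2)
  'horse' -> ref count 1 already used up (1/1) -> clipped, no match (matches: 2)
  'artist' -> not in reference -> no match (matches: 2)
  'window' -> in reference (ref count 2, used 1/2) -> match (matches: 3)
Clipped matches: 3, Candidate length: 8
Precision = 3/8

3/8


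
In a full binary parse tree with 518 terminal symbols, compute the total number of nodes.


Leaf nodes (terminals): 518
Internal nodes = n - 1 = 518 - 1 = 517
Total = leaves + internal = 518 + 517 = 1035

1035


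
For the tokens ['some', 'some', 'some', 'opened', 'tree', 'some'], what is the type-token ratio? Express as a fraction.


Tokens: 6
Unique types: ('opened', 'some', 'tree') = 3
TTR = 3/6
Simplify: divide both by 3 -> 1/2
TTR = 1/2

1/2


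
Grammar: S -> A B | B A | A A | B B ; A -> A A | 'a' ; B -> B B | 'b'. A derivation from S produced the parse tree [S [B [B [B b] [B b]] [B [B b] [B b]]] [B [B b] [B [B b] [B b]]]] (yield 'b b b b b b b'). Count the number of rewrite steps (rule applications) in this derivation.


Every bracketed nonterminal node [X ...] in the tree is produced by exactly one rule application.
Reading the tree off as a leftmost derivation:
  Step 1: S  =>  B B   (applied S -> B B)
  Step 2: B B  =>  B B B   (applied B -> B B)
  Step 3: B B B  =>  B B B B   (applied B -> B B)
  Step 4: B B B B  =>  b B B B   (applied B -> b)
  Step 5: b B B B  =>  b b B B   (applied B -> b)
  Step 6: b b B B  =>  b b B B B   (applied B -> B B)
  Step 7: b b B B B  =>  b b b B B   (applied B -> b)
  Step 8: b b b B B  =>  b b b b B   (applied B -> b)
  Step 9: b b b b B  =>  b b b b B B   (applied B -> B B)
  Step 10: b b b b B B  =>  b b b b b B   (applied B -> b)
  Step 11: b b b b b B  =>  b b b b b B B   (applied B -> B B)
  Step 12: b b b b b B B  =>  b b b b b b B   (applied B -> b)
  Step 13: b b b b b b B  =>  b b b b b b b   (applied B -> b)
Final yield: b b b b b b b
Total rewrite steps: 13

13


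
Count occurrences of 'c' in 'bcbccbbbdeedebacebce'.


Scanning 'bcbccbbbdeedebacebce' for 'c':
  Position 1: 'c' -> MATCH (count: 1)
  Position 3: 'c' -> MATCH (count: 2)
  Position 4: 'c' -> MATCH (count: 3)
  Position 15: 'c' -> MATCH (count: 4)
  Position 18: 'c' -> MATCH (count: 5)
Total occurrences of 'c': 5

5


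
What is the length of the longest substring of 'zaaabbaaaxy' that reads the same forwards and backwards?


Scanning 'zaaabbaaaxy' for palindromic substrings.
Substring at positions 1-8: 'aaabbaaa'.
Check: reverse('aaabbaaa') = 'aaabbaaa' -> palindrome confirmed.
Neighbouring characters ('z' / 'x') break symmetry, so it cannot extend further.
No longer palindromic substring exists; longest length = 8

8


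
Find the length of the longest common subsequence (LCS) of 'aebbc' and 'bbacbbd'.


DP table for LCS of 'aebbc' and 'bbacbbd':
       b  b  a  c  b  b  d
    0  0  0  0  0  0  0  0
  a 0  0  0  1  1  1  1  1
  e 0  0  0  1  1  1  1  1
  b 0  1  1  1  1  2  2  2
  b 0  1  2  2  2  2  3  3
  c 0  1  2  2  3  3  3  3
LCS: 'abb'
LCS length = 3

3


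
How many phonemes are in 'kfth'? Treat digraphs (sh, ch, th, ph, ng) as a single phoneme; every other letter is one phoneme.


Parsing 'kfth' greedily, digraphs first:
  'k' -> consonant phoneme (phonemes so far: 1)
  'f' -> consonant phoneme (phonemes so far: 2)
  'th' -> digraph (1 consonant phoneme) (phonemes so far: 3)
Total phonemes: 3

3


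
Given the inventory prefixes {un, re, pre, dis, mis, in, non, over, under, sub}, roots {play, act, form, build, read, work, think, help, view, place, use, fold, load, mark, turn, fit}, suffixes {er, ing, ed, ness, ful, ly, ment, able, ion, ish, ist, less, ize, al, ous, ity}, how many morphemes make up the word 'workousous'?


Segmenting 'workousous' against the inventory:
  'work' -> root (morpheme 1)
  'ous' -> suffix (morpheme 2)
  'ous' -> suffix (morpheme 3)
Total morphemes: 3

3


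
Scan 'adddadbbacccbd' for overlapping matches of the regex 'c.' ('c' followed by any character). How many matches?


Pattern: c. means 'c' followed by any character.
Scanning 'adddadbbacccbd' position-by-position:
  Pos 0: window 'ad' -> no
  Pos 1: window 'dd' -> no
  Pos 2: window 'dd' -> no
  Pos 3: window 'da' -> no
  Pos 4: window 'ad' -> no
  Pos 5: window 'db' -> no
  Pos 6: window 'bb' -> no
  Pos 7: window 'ba' -> no
  Pos 8: window 'ac' -> no
  Pos 9: window 'cc' -> MATCH
  Pos 10: window 'cc' -> MATCH
  Pos 11: window 'cb' -> MATCH
  Pos 12: window 'bd' -> no
  Pos 13: window 'd' -> no
Total matches: 3

3


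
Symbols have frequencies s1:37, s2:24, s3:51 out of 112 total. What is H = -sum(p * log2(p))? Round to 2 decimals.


Computing entropy H = -sum(p_i * log2(p_i)):
  s1: p = 37/112 = 0.3304, -p*log2(p) = 0.5279
  s2: p = 24/112 = 0.2143, -p*log2(p) = 0.4762
  s3: p = 51/112 = 0.4554, -p*log2(p) = 0.5168
H = sum of terms = 1.5209
Rounded to 2 decimals: 1.52

1.52


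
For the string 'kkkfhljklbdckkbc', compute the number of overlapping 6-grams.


String 'kkkfhljklbdckkbc' has length L = 16.
Number of overlapping n-grams = L - n + 1
Substituting: 16 - 6 + 1 = 11

11


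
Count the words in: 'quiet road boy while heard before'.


Counting words by splitting on spaces:
  Word 1: 'quiet'
  Word 2: 'road'
  Word 3: 'boy'
  Word 4: 'while'
  Word 5: 'heard'
  Word 6: 'before'
Total words: 6

6


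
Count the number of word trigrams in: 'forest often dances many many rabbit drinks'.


Word trigrams from [7] words:
  Trigram 1: (forest often dances)
  Trigram 2: (often dances many)
  Trigram 3: (dances many many)
  Trigram 4: (many many rabbit)
  Trigram 5: (many rabbit drinks)
Total word trigrams: 7 - 2 = 5

5


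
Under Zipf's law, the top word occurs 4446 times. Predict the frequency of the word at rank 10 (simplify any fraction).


Zipf's law: freq(rank) = f1 / rank
f1 = 4446, rank = 10
freq = 4446 / 10
GCD(4446, 10) = 2
Simplified: 2223/5

2223/5


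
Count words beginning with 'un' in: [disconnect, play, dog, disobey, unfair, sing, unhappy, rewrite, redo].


Checking each word for prefix 'un':
  'disconnect' -> no (count: 0)
  'play' -> no (count: 0)
  'dog' -> no (count: 0)
  'disobey' -> no (count: 0)
  'unfair' -> YES, starts with 'un' (count: 1)
  'sing' -> no (count: 1)
  'unhappy' -> YES, starts with 'un' (count: 2)
  'rewrite' -> no (count: 2)
  'redo' -> no (count: 2)
Total with prefix 'un': 2

2


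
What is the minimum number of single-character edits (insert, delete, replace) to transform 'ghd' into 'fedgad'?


Building DP table for s1='ghd' (len 3) and s2='fedgad' (len 6):
       f  e  d  g  a  d
    0  1  2  3  4  5  6
  g 1  1  2  3  3  4  5
  h 2  2  2  3  4  4  5
  d 3  3  3  2  3  4  4
Edit distance = dp[3][6] = 4

4


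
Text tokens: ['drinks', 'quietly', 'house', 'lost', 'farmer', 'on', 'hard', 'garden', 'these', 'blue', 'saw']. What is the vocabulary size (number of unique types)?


Listing all tokens and tracking unique types:
  Token 1: 'drinks' -> NEW (unique so far: 1)
  Token 2: 'quietly' -> NEW (unique so far: 2)
  Token 3: 'house' -> NEW (unique so far: 3)
  Token 4: 'lost' -> NEW (unique so far: 4)
  Token 5: 'farmer' -> NEW (unique so far: 5)
  Token 6: 'on' -> NEW (unique so far: 6)
  Token 7: 'hard' -> NEW (unique so far: 7)
  Token 8: 'garden' -> NEW (unique so far: 8)
  Token 9: 'these' -> NEW (unique so far: 9)
  Token 10: 'blue' -> NEW (unique so far: 10)
  Token 11: 'saw' -> NEW (unique so far: 11)
Unique types: ('blue', 'drinks', 'farmer', 'garden', 'hard', 'house', 'lost', 'on', 'quietly', 'saw', 'these')
Vocabulary size: 11

11


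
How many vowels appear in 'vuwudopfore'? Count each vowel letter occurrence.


Scanning each character of 'vuwudopfore':
  Position 1: 'v' -> consonant (running count: 0)
  Position 2: 'u' -> vowel (running count: 1)
  Position 3: 'w' -> consonant (running count: 1)
  Position 4: 'u' -> vowel (running count: 2)
  Position 5: 'd' -> consonant (running count: 2)
  Position 6: 'o' -> vowel (running count: 3)
  Position 7: 'p' -> consonant (running count: 3)
  Position 8: 'f' -> consonant (running count: 3)
  Position 9: 'o' -> vowel (running count: 4)
  Position 10: 'r' -> consonant (running count: 4)
  Position 11: 'e' -> vowel (running count: 5)
Total vowels: 5

5


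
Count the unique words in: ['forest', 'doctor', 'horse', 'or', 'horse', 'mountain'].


Listing all tokens and tracking unique types:
  Token 1: 'forest' -> NEW (unique so far: 1)
  Token 2: 'doctor' -> NEW (unique so far: 2)
  Token 3: 'horse' -> NEW (unique so far: 3)
  Token 4: 'or' -> NEW (unique so far: 4)
  Token 5: 'horse' -> duplicate (unique so far: 4)
  Token 6: 'mountain' -> NEW (unique so far: 5)
Unique types: ('doctor', 'forest', 'horse', 'mountain', 'or')
Vocabulary size: 5

5


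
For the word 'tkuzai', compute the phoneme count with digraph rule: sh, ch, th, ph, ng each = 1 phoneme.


Parsing 'tkuzai' greedily, digraphs first:
  't' -> consonant phoneme (phonemes so far: 1)
  'k' -> consonant phoneme (phonemes so far: 2)
  'u' -> vowel phoneme (phonemes so far: 3)
  'z' -> consonant phoneme (phonemes so far: 4)
  'a' -> vowel phoneme (phonemes so far: 5)
  'i' -> vowel phoneme (phonemes so far: 6)
Total phonemes: 6

6


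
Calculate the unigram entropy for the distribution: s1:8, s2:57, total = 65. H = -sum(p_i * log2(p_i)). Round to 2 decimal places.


Computing entropy H = -sum(p_i * log2(p_i)):
  s1: p = 8/65 = 0.1231, -p*log2(p) = 0.3720
  s2: p = 57/65 = 0.8769, -p*log2(p) = 0.1662
H = sum of terms = 0.5382
Rounded to 2 decimals: 0.54

0.54


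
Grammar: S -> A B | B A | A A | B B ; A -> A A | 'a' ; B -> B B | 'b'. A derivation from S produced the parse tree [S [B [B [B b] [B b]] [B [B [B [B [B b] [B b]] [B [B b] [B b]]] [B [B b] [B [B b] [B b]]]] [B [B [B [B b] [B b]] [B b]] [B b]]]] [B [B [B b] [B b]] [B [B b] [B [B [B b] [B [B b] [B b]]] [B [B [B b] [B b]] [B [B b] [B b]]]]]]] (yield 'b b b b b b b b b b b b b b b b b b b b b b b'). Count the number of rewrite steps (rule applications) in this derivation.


Every bracketed nonterminal node [X ...] in the tree is produced by exactly one rule application.
Reading the tree off as a leftmost derivation:
  Step 1: S  =>  B B   (applied S -> B B)
  Step 2: B B  =>  B B B   (applied B -> B B)
  Step 3: B B B  =>  B B B B   (applied B -> B B)
  Step 4: B B B B  =>  b B B B   (applied B -> b)
  Step 5: b B B B  =>  b b B B   (applied B -> b)
  Step 6: b b B B  =>  b b B B B   (applied B -> B B)
  Step 7: b b B B B  =>  b b B B B B   (applied B -> B B)
  Step 8: b b B B B B  =>  b b B B B B B   (applied B -> B B)
  Step 9: b b B B B B B  =>  b b B B B B B B   (applied B -> B B)
  Step 10: b b B B B B B B  =>  b b b B B B B B   (applied B -> b)
  Step 11: b b b B B B B B  =>  b b b b B B B B   (applied B -> b)
  Step 12: b b b b B B B B  =>  b b b b B B B B B   (applied B -> B B)
  Step 13: b b b b B B B B B  =>  b b b b b B B B B   (applied B -> b)
  Step 14: b b b b b B B B B  =>  b b b b b b B B B   (applied B -> b)
  Step 15: b b b b b b B B B  =>  b b b b b b B B B B   (applied B -> B B)
  Step 16: b b b b b b B B B B  =>  b b b b b b b B B B   (applied B -> b)
  Step 17: b b b b b b b B B B  =>  b b b b b b b B B B B   (applied B -> B B)
  Step 18: b b b b b b b B B B B  =>  b b b b b b b b B B B   (applied B -> b)
  Step 19: b b b b b b b b B B B  =>  b b b b b b b b b B B   (applied B -> b)
  Step 20: b b b b b b b b b B B  =>  b b b b b b b b b B B B   (applied B -> B B)
  Step 21: b b b b b b b b b B B B  =>  b b b b b b b b b B B B B   (applied B -> B B)
  Step 22: b b b b b b b b b B B B B  =>  b b b b b b b b b B B B B B   (applied B -> B B)
  Step 23: b b b b b b b b b B B B B B  =>  b b b b b b b b b b B B B B   (applied B -> b)
  Step 24: b b b b b b b b b b B B B B  =>  b b b b b b b b b b b B B B   (applied B -> b)
  Step 25: b b b b b b b b b b b B B B  =>  b b b b b b b b b b b b B B   (applied B -> b)
  Step 26: b b b b b b b b b b b b B B  =>  b b b b b b b b b b b b b B   (applied B -> b)
  Step 27: b b b b b b b b b b b b b B  =>  b b b b b b b b b b b b b B B   (applied B -> B B)
  Step 28: b b b b b b b b b b b b b B B  =>  b b b b b b b b b b b b b B B B   (applied B -> B B)
  Step 29: b b b b b b b b b b b b b B B B  =>  b b b b b b b b b b b b b b B B   (applied B -> b)
  Step 30: b b b b b b b b b b b b b b B B  =>  b b b b b b b b b b b b b b b B   (applied B -> b)
  Step 31: b b b b b b b b b b b b b b b B  =>  b b b b b b b b b b b b b b b B B   (applied B -> B B)
  Step 32: b b b b b b b b b b b b b b b B B  =>  b b b b b b b b b b b b b b b b B   (applied B -> b)
  Step 33: b b b b b b b b b b b b b b b b B  =>  b b b b b b b b b b b b b b b b B B   (applied B -> B B)
  Step 34: b b b b b b b b b b b b b b b b B B  =>  b b b b b b b b b b b b b b b b B B B   (applied B -> B B)
  Step 35: b b b b b b b b b b b b b b b b B B B  =>  b b b b b b b b b b b b b b b b b B B   (applied B -> b)
  Step 36: b b b b b b b b b b b b b b b b b B B  =>  b b b b b b b b b b b b b b b b b B B B   (applied B -> B B)
  Step 37: b b b b b b b b b b b b b b b b b B B B  =>  b b b b b b b b b b b b b b b b b b B B   (applied B -> b)
  Step 38: b b b b b b b b b b b b b b b b b b B B  =>  b b b b b b b b b b b b b b b b b b b B   (applied B -> b)
  Step 39: b b b b b b b b b b b b b b b b b b b B  =>  b b b b b b b b b b b b b b b b b b b B B   (applied B -> B B)
  Step 40: b b b b b b b b b b b b b b b b b b b B B  =>  b b b b b b b b b b b b b b b b b b b B B B   (applied B -> B B)
  Step 41: b b b b b b b b b b b b b b b b b b b B B B  =>  b b b b b b b b b b b b b b b b b b b b B B   (applied B -> b)
  Step 42: b b b b b b b b b b b b b b b b b b b b B B  =>  b b b b b b b b b b b b b b b b b b b b b B   (applied B -> b)
  Step 43: b b b b b b b b b b b b b b b b b b b b b B  =>  b b b b b b b b b b b b b b b b b b b b b B B   (applied B -> B B)
  Step 44: b b b b b b b b b b b b b b b b b b b b b B B  =>  b b b b b b b b b b b b b b b b b b b b b b B   (applied B -> b)
  Step 45: b b b b b b b b b b b b b b b b b b b b b b B  =>  b b b b b b b b b b b b b b b b b b b b b b b   (applied B -> b)
Final yield: b b b b b b b b b b b b b b b b b b b b b b b
Total rewrite steps: 45

45


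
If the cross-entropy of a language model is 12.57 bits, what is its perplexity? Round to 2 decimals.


Perplexity formula: PP = 2^H
H = 12.57
PP = 2^12.57
Decompose: 2^12.57 = 2^12 * 2^0.57
2^12 = 4096, 2^0.57 ~ 1.4845236
PP ~ 4096 * 1.4845236 = 6080.6086656
Rounded to 2 decimals: 6080.61

6080.61
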